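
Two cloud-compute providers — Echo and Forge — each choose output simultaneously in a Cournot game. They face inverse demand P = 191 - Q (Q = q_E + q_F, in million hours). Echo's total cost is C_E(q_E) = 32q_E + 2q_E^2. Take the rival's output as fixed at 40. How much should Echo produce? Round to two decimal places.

With the rival's output fixed at 40, Echo's profit is π_E = (191 - 40 - q_E)q_E - (32q_E + 2q_E²) = (151 - q_E)q_E - (32q_E + 2q_E²).
∂π_E/∂q_E = 119 - 6q_E = 0, so q_E = 119/6.

19.83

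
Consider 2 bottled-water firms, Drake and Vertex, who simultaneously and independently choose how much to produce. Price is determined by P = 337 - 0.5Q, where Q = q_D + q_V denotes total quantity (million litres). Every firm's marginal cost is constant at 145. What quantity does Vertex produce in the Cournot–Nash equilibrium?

A representative firm's profit is π_i = q_i(337 - 0.5Q) - 145q_i.
First-order condition (treating rivals' output as given): 192 - q_i - (1/2)q_j = 0.
With identical firms every q_j equals q_i, so q_j = q_i and 192 = (3/2)q_i, giving q_i = 128.

128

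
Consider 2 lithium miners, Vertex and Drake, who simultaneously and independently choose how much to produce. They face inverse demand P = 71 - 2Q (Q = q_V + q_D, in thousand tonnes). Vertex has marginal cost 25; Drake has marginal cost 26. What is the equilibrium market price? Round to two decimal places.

Vertex's profit: π_V = (71 - 2Q)q_V - (25q_V). Setting ∂π_V/∂q_V = 0: 46 - 4q_V - 2(q_D) = 0.
Drake's profit: π_D = (71 - 2Q)q_D - (26q_D). Setting ∂π_D/∂q_D = 0: 45 - 4q_D - 2(q_V) = 0.
So q_V = (46 - 2q_D)/4 and q_D = (45 - 2q_V)/4.
Substituting one into the other gives q_V = 47/6 and q_D = 22/3.
Total output Q = 91/6, so price P = 71 - 2·(91/6) = 122/3.

40.67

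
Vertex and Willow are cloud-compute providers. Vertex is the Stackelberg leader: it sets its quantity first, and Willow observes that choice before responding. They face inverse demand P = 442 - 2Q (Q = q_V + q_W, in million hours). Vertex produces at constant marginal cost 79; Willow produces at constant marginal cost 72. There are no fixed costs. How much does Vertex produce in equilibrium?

Solve by backward induction. Given q_V, the follower Willow maximises π_W = (442 - 2q_V - 2q_W)q_W - 72q_W.
Follower FOC: 370 - 2q_V - 4q_W = 0, so q_W(q_V) = (370 - 2q_V)/4.
The leader anticipates this reaction. Substituting into P = 442 - 2Q gives P = 257 - q_V, so π_V = (257 - q_V)q_V - 79q_V.
Leader FOC: 178 - 2q_V = 0, so q_V = 89.
Then q_W = (370 - 2·89)/4 = 48.

89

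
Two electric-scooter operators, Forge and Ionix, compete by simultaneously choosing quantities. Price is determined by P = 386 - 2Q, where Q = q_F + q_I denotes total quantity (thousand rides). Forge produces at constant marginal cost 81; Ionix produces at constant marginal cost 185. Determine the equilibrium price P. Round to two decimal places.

Forge's profit: π_F = (386 - 2Q)q_F - (81q_F). Setting ∂π_F/∂q_F = 0: 305 - 4q_F - 2(q_I) = 0.
Ionix's profit: π_I = (386 - 2Q)q_I - (185q_I). Setting ∂π_I/∂q_I = 0: 201 - 4q_I - 2(q_F) = 0.
Rearranging gives the reaction functions q_F = (305 - 2q_I)/4 and q_I = (201 - 2q_F)/4.
Substituting one into the other gives q_F = 409/6 and q_I = 97/6.
Total output Q = 253/3, so price P = 386 - 2·(253/3) = 652/3.

217.33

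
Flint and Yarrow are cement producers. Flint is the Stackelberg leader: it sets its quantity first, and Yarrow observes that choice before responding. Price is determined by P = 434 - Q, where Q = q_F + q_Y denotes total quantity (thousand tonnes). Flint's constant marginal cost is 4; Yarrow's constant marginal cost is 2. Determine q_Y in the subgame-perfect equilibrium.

The follower Yarrow best-responds to any q_F: π_Y = (434 - Q)q_Y - 2q_Y.
Follower FOC: 432 - q_F - 2q_Y = 0, so q_Y(q_F) = (432 - q_F)/2.
The leader anticipates this reaction. Substituting into P = 434 - Q gives P = 218 - (1/2)q_F, so π_F = (218 - (1/2)q_F)q_F - 4q_F.
Maximising: ∂π_F/∂q_F = 214 - q_F = 0, giving q_F = 214.
Then q_Y = (432 - 214)/2 = 109.

109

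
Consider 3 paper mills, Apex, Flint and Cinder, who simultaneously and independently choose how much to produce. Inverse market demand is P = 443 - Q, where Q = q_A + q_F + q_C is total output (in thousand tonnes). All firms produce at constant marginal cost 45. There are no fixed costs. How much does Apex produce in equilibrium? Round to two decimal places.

Each firm earns π_i = (443 - Q)q_i - 45q_i.
Setting ∂π_i/∂q_i = 0 with rivals' quantities fixed: 398 - 2q_i - Σ_{j≠i} q_j = 0.
By symmetry each firm produces the same amount; substituting Σ_{j≠i} q_j = 2q_i yields q_i = 398/4 = 199/2.

99.50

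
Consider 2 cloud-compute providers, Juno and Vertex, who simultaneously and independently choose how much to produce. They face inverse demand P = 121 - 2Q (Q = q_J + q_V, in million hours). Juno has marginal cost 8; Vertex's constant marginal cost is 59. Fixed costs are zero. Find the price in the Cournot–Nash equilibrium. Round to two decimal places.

Juno's profit: π_J = (121 - 2Q)q_J - (8q_J). Setting ∂π_J/∂q_J = 0: 113 - 4q_J - 2(q_V) = 0.
Vertex's profit: π_V = (121 - 2Q)q_V - (59q_V). Setting ∂π_V/∂q_V = 0: 62 - 4q_V - 2(q_J) = 0.
Best responses: q_J = (113 - 2q_V)/4, q_V = (62 - 2q_J)/4.
Solving the pair: q_J = 82/3, q_V = 11/6.
Total output Q = 175/6, so price P = 121 - 2·(175/6) = 188/3.

62.67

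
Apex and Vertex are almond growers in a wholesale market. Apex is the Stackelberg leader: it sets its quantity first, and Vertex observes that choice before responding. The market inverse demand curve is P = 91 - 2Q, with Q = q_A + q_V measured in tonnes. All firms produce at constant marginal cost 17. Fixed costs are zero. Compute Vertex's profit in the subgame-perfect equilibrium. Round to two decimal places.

The follower Vertex best-responds to any q_A: π_V = (91 - 2Q)q_V - 17q_V.
∂π_V/∂q_V = 74 - 2q_A - 4q_V = 0 gives the reaction function q_V = (74 - 2q_A)/4.
Apex substitutes q_V(q_A) into its own profit: π_A = q_A(91 - 2q_A - (74 - 2q_A)/2) - 17q_A = (54 - q_A)q_A - 17q_A.
The leader's first-order condition 37 - 2q_A = 0 yields q_A = 37/2.
Then q_V = (74 - 2·(37/2))/4 = 37/4.
Price P = 91 - 2·(111/4) = 71/2.
Vertex's profit: (71/2 - 17)·(37/4) = 1369/8.

171.13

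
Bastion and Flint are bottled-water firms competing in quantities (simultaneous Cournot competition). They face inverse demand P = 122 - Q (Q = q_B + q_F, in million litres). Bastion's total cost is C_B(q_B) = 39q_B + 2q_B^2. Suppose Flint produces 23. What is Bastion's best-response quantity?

With the rival's output fixed at 23, Bastion's profit is π_B = (122 - 23 - q_B)q_B - (39q_B + 2q_B²) = (99 - q_B)q_B - (39q_B + 2q_B²).
∂π_B/∂q_B = 60 - 6q_B = 0, so q_B = 10.

10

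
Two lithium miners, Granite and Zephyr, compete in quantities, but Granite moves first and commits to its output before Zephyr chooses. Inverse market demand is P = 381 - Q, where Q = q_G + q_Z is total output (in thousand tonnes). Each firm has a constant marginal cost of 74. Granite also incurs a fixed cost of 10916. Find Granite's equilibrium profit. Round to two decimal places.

865.13

Solve by backward induction. Given q_G, the follower Zephyr maximises π_Z = (381 - q_G - q_Z)q_Z - 74q_Z.
Setting the follower's marginal profit to zero, 307 - q_G - 2q_Z = 0, i.e. q_Z = (307 - q_G)/2.
The leader anticipates this reaction. Substituting into P = 381 - Q gives P = 455/2 - (1/2)q_G, so π_G = (455/2 - (1/2)q_G)q_G - 74q_G.
Leader FOC: 307/2 - q_G = 0, so q_G = 307/2.
Then q_Z = (307 - 307/2)/2 = 307/4.
Price P = 381 - 921/4 = 603/4.
Granite's profit: (603/4 - 74)·(307/2) - 10916 = 865.1250.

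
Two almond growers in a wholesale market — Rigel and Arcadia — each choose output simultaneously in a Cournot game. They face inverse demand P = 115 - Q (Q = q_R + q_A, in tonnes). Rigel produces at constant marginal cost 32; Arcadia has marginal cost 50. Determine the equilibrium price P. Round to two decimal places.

65.67

Rigel's profit: π_R = (115 - Q)q_R - (32q_R). Setting ∂π_R/∂q_R = 0: 83 - 2q_R - (q_A) = 0.
Arcadia's first-order condition: 65 - 2q_A - (q_R) = 0.
So q_R = (83 - q_A)/2 and q_A = (65 - q_R)/2.
Solving the pair: q_R = 101/3, q_A = 47/3.
Total output Q = 148/3, so price P = 115 - 148/3 = 197/3.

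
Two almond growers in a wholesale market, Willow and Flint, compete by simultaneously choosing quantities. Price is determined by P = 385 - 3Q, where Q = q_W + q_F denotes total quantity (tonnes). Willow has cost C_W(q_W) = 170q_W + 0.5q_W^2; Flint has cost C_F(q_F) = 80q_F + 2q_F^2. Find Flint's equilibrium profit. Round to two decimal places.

Willow's profit: π_W = (385 - 3Q)q_W - (170q_W + (1/2)q_W²). Setting ∂π_W/∂q_W = 0: 215 - 7q_W - 3(q_F) = 0.
Flint's profit: π_F = (385 - 3Q)q_F - (80q_F + 2q_F²). Setting ∂π_F/∂q_F = 0: 305 - 10q_F - 3(q_W) = 0.
Rearranging gives the reaction functions q_W = (215 - 3q_F)/7 and q_F = (305 - 3q_W)/10.
Solving the pair: q_W = 1235/61, q_F = 1490/61.
Price P = 385 - 3·44.6721 = 250.9836.
Flint's profit: 250.9836·(1490/61) - 80·(1490/61) - 2(1490/61)² = 2983.2034.

2983.20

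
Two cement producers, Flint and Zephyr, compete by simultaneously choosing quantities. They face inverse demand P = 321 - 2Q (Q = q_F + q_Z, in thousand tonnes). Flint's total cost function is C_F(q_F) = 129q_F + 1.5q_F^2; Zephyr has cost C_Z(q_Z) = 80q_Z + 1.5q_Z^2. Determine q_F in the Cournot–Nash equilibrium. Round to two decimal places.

19.16

Flint's profit: π_F = (321 - 2Q)q_F - (129q_F + (3/2)q_F²). Setting ∂π_F/∂q_F = 0: 192 - 7q_F - 2(q_Z) = 0.
Zephyr's first-order condition: 241 - 7q_Z - 2(q_F) = 0.
So q_F = (192 - 2q_Z)/7 and q_Z = (241 - 2q_F)/7.
Substituting one into the other gives q_F = 862/45 and q_Z = 1303/45.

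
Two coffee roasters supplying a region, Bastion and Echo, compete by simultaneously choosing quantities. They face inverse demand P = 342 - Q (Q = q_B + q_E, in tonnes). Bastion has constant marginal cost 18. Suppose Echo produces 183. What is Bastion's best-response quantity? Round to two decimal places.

70.50

With the rival's output fixed at 183, Bastion's profit is π_B = (342 - 183 - q_B)q_B - (18q_B) = (159 - q_B)q_B - (18q_B).
∂π_B/∂q_B = 141 - 2q_B = 0, so q_B = 141/2.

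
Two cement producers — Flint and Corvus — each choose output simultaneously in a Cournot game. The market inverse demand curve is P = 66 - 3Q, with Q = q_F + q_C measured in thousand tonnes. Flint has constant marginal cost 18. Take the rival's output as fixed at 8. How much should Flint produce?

4

With the rival's output fixed at 8, Flint's profit is π_F = (66 - 3·8 - 3q_F)q_F - (18q_F) = (42 - 3q_F)q_F - (18q_F).
∂π_F/∂q_F = 24 - 6q_F = 0, so q_F = 4.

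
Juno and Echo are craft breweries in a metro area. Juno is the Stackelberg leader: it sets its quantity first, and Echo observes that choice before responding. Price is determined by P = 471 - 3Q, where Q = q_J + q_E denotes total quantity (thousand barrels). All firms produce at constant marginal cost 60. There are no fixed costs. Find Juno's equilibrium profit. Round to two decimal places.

The follower Echo best-responds to any q_J: π_E = (471 - 3Q)q_E - 60q_E.
Setting the follower's marginal profit to zero, 411 - 3q_J - 6q_E = 0, i.e. q_E = (411 - 3q_J)/6.
The leader anticipates this reaction. Substituting into P = 471 - 3Q gives P = 531/2 - (3/2)q_J, so π_J = (531/2 - (3/2)q_J)q_J - 60q_J.
The leader's first-order condition 411/2 - 3q_J = 0 yields q_J = 137/2.
Then q_E = (411 - 3·(137/2))/6 = 137/4.
Price P = 471 - 3·(411/4) = 651/4.
Juno's profit: (651/4 - 60)·(137/2) = 7038.3750.

7038.38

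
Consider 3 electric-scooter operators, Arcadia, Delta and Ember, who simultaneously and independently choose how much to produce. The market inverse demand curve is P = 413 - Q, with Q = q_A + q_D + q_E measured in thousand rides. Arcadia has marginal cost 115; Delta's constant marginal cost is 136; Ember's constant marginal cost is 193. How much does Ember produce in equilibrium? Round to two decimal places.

Arcadia's profit: π_A = (413 - Q)q_A - (115q_A). Setting ∂π_A/∂q_A = 0: 298 - 2q_A - (q_D + q_E) = 0.
Delta's first-order condition: 277 - 2q_D - (q_A + q_E) = 0.
Ember's first-order condition: 220 - 2q_E - (q_A + q_D) = 0.
Summing all 3 equations gives 795 − 4Q = 0, hence Q = 795/4.
Back-substituting: q_A = (298 − 795/4) = 397/4, q_D = (277 − 795/4) = 313/4, q_E = (220 − 795/4) = 85/4.

21.25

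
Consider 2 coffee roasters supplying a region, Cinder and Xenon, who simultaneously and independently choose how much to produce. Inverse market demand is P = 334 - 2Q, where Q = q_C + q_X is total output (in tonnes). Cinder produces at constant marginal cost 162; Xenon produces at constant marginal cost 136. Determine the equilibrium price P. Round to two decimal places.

Cinder's profit: π_C = (334 - 2Q)q_C - (162q_C). Setting ∂π_C/∂q_C = 0: 172 - 4q_C - 2(q_X) = 0.
Xenon's first-order condition: 198 - 4q_X - 2(q_C) = 0.
Rearranging gives the reaction functions q_C = (172 - 2q_X)/4 and q_X = (198 - 2q_C)/4.
Substituting one into the other gives q_C = 73/3 and q_X = 112/3.
Total output Q = 185/3, so price P = 334 - 2·(185/3) = 632/3.

210.67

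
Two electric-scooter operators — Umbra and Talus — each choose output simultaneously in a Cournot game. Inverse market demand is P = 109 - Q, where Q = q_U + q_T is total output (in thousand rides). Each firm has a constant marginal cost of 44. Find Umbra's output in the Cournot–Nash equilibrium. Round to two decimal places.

Each firm earns π_i = (109 - Q)q_i - 44q_i.
First-order condition (treating rivals' output as given): 65 - 2q_i - q_j = 0.
With identical firms every q_j equals q_i, so q_j = q_i and 65 = 3q_i, giving q_i = 65/3.

21.67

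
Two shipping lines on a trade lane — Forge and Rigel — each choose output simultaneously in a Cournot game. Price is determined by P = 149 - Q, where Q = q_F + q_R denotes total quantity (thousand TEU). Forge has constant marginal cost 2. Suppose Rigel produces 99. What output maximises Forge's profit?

With the rival's output fixed at 99, Forge's profit is π_F = (149 - 99 - q_F)q_F - (2q_F) = (50 - q_F)q_F - (2q_F).
∂π_F/∂q_F = 48 - 2q_F = 0, so q_F = 24.

24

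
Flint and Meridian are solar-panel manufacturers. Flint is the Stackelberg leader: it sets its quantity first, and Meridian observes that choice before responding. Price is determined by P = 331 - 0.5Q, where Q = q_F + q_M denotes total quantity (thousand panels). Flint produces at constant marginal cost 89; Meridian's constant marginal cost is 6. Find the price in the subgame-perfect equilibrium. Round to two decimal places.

128.75

The follower Meridian best-responds to any q_F: π_M = (331 - 0.5Q)q_M - 6q_M.
∂π_M/∂q_M = 325 - (1/2)q_F - q_M = 0 gives the reaction function q_M = (325 - (1/2)q_F).
The leader anticipates this reaction. Substituting into P = 331 - 0.5Q gives P = 337/2 - (1/4)q_F, so π_F = (337/2 - (1/4)q_F)q_F - 89q_F.
Leader FOC: 159/2 - (1/2)q_F = 0, so q_F = 159.
Then q_M = (325 - (1/2)·159) = 491/2.
Total output Q = 809/2, so price P = 331 - (1/2)·(809/2) = 515/4.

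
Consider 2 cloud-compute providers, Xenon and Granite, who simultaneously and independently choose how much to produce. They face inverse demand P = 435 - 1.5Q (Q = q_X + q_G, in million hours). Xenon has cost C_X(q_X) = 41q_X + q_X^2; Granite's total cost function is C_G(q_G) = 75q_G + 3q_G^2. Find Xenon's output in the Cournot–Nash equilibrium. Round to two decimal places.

70.32

Xenon's profit: π_X = (435 - 1.5Q)q_X - (41q_X + q_X²). Setting ∂π_X/∂q_X = 0: 394 - 5q_X - (3/2)(q_G) = 0.
Granite's profit: π_G = (435 - 1.5Q)q_G - (75q_G + 3q_G²). Setting ∂π_G/∂q_G = 0: 360 - 9q_G - (3/2)(q_X) = 0.
Rearranging gives the reaction functions q_X = (394 - (3/2)q_G)/5 and q_G = (360 - (3/2)q_X)/9.
Solving the pair: q_X = 1336/19, q_G = 1612/57.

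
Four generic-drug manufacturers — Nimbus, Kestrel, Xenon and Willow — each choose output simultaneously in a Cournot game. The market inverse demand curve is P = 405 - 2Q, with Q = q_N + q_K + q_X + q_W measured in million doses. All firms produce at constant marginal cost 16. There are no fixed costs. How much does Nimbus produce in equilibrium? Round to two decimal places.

38.90

A representative firm's profit is π_i = q_i(405 - 2Q) - 16q_i.
First-order condition (treating rivals' output as given): 389 - 4q_i - 2·Σ_{j≠i} q_j = 0.
With identical firms every q_j equals q_i, so Σ_{j≠i} q_j = 3q_i and 389 = 10q_i, giving q_i = 389/10.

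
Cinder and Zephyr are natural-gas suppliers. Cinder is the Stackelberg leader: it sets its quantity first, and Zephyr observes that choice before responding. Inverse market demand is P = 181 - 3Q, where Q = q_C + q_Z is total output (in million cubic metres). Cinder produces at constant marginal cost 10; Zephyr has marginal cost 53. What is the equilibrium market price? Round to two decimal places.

The follower Zephyr best-responds to any q_C: π_Z = (181 - 3Q)q_Z - 53q_Z.
∂π_Z/∂q_Z = 128 - 3q_C - 6q_Z = 0 gives the reaction function q_Z = (128 - 3q_C)/6.
The leader anticipates this reaction. Substituting into P = 181 - 3Q gives P = 117 - (3/2)q_C, so π_C = (117 - (3/2)q_C)q_C - 10q_C.
Leader FOC: 107 - 3q_C = 0, so q_C = 107/3.
Then q_Z = (128 - 3·(107/3))/6 = 7/2.
Total output Q = 235/6, so price P = 181 - 3·(235/6) = 127/2.

63.50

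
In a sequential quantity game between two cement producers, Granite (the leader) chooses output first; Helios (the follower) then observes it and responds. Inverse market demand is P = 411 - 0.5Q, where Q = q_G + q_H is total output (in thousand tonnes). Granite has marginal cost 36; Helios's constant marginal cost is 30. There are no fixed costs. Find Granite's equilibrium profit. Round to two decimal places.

34040.25

The follower Helios best-responds to any q_G: π_H = (411 - 0.5Q)q_H - 30q_H.
Setting the follower's marginal profit to zero, 381 - (1/2)q_G - q_H = 0, i.e. q_H = (381 - (1/2)q_G).
The leader anticipates this reaction. Substituting into P = 411 - 0.5Q gives P = 441/2 - (1/4)q_G, so π_G = (441/2 - (1/4)q_G)q_G - 36q_G.
Leader FOC: 369/2 - (1/2)q_G = 0, so q_G = 369.
Then q_H = (381 - (1/2)·369) = 393/2.
Price P = 411 - (1/2)·(1131/2) = 513/4.
Granite's profit: (513/4 - 36)·369 = 34040.2500.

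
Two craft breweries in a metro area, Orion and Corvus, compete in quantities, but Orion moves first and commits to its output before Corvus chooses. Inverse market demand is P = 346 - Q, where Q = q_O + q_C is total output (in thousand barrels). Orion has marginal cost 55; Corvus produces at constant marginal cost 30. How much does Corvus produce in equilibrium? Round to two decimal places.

The follower Corvus best-responds to any q_O: π_C = (346 - Q)q_C - 30q_C.
Setting the follower's marginal profit to zero, 316 - q_O - 2q_C = 0, i.e. q_C = (316 - q_O)/2.
Orion substitutes q_C(q_O) into its own profit: π_O = q_O(346 - q_O - (316 - q_O)/2) - 55q_O = (188 - (1/2)q_O)q_O - 55q_O.
Maximising: ∂π_O/∂q_O = 133 - q_O = 0, giving q_O = 133.
Then q_C = (316 - 133)/2 = 183/2.

91.50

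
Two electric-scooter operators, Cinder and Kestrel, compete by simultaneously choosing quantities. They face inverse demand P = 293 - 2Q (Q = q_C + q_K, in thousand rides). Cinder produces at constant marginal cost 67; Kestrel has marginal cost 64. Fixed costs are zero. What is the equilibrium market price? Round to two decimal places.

141.33

Cinder's profit: π_C = (293 - 2Q)q_C - (67q_C). Setting ∂π_C/∂q_C = 0: 226 - 4q_C - 2(q_K) = 0.
Kestrel's profit: π_K = (293 - 2Q)q_K - (64q_K). Setting ∂π_K/∂q_K = 0: 229 - 4q_K - 2(q_C) = 0.
Rearranging gives the reaction functions q_C = (226 - 2q_K)/4 and q_K = (229 - 2q_C)/4.
Substituting one into the other gives q_C = 223/6 and q_K = 116/3.
Total output Q = 455/6, so price P = 293 - 2·(455/6) = 424/3.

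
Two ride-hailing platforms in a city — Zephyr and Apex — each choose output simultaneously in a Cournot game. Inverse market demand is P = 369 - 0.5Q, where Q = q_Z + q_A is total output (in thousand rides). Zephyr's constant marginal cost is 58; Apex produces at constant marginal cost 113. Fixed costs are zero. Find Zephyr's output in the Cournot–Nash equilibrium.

Zephyr's profit: π_Z = (369 - 0.5Q)q_Z - (58q_Z). Setting ∂π_Z/∂q_Z = 0: 311 - q_Z - (1/2)(q_A) = 0.
Apex's first-order condition: 256 - q_A - (1/2)(q_Z) = 0.
Rearranging gives the reaction functions q_Z = (311 - (1/2)q_A) and q_A = (256 - (1/2)q_Z).
Substituting one into the other gives q_Z = 244 and q_A = 134.

244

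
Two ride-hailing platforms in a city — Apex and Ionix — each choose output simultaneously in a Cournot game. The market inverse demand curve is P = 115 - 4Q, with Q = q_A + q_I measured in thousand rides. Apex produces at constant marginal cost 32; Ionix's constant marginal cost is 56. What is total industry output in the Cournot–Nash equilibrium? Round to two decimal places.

11.83

Apex's profit: π_A = (115 - 4Q)q_A - (32q_A). Setting ∂π_A/∂q_A = 0: 83 - 8q_A - 4(q_I) = 0.
Ionix's first-order condition: 59 - 8q_I - 4(q_A) = 0.
Best responses: q_A = (83 - 4q_I)/8, q_I = (59 - 4q_A)/8.
Solving the pair: q_A = 107/12, q_I = 35/12.
Total output Q = 107/12 + 35/12 = 71/6.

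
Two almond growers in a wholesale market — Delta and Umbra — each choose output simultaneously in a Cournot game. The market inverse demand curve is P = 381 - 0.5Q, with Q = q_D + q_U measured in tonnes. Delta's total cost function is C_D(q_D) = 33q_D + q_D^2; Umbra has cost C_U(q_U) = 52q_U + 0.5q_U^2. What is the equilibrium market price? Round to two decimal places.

264.09

Delta's profit: π_D = (381 - 0.5Q)q_D - (33q_D + q_D²). Setting ∂π_D/∂q_D = 0: 348 - 3q_D - (1/2)(q_U) = 0.
Umbra's first-order condition: 329 - 2q_U - (1/2)(q_D) = 0.
Rearranging gives the reaction functions q_D = (348 - (1/2)q_U)/3 and q_U = (329 - (1/2)q_D)/2.
Substituting one into the other gives q_D = 92.4348 and q_U = 141.3913.
Total output Q = 233.8261, so price P = 381 - (1/2)·233.8261 = 264.0870.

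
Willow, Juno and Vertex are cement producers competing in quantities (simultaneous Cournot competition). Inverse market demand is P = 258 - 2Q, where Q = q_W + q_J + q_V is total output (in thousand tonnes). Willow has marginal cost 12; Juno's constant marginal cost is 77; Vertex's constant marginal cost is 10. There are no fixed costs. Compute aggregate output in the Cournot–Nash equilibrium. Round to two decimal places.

Willow's profit: π_W = (258 - 2Q)q_W - (12q_W). Setting ∂π_W/∂q_W = 0: 246 - 4q_W - 2(q_J + q_V) = 0.
Juno's profit: π_J = (258 - 2Q)q_J - (77q_J). Setting ∂π_J/∂q_J = 0: 181 - 4q_J - 2(q_W + q_V) = 0.
Vertex's profit: π_V = (258 - 2Q)q_V - (10q_V). Setting ∂π_V/∂q_V = 0: 248 - 4q_V - 2(q_W + q_J) = 0.
Summing all 3 equations gives 675 − 8Q = 0, hence Q = 675/8.
Back-substituting: q_W = (246 − 675/4)/2 = 309/8, q_J = (181 − 675/4)/2 = 49/8, q_V = (248 − 675/4)/2 = 317/8.
Total output Q = 309/8 + 49/8 + 317/8 = 675/8.

84.38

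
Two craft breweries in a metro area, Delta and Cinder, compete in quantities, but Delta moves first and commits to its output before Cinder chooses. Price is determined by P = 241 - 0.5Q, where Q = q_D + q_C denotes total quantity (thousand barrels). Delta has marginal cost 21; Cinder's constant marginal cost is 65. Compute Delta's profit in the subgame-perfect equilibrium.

The follower Cinder best-responds to any q_D: π_C = (241 - 0.5Q)q_C - 65q_C.
Setting the follower's marginal profit to zero, 176 - (1/2)q_D - q_C = 0, i.e. q_C = (176 - (1/2)q_D).
Delta substitutes q_C(q_D) into its own profit: π_D = q_D(241 - (1/2)q_D - (176 - (1/2)q_D)/2) - 21q_D = (153 - (1/4)q_D)q_D - 21q_D.
Leader FOC: 132 - (1/2)q_D = 0, so q_D = 264.
Then q_C = (176 - (1/2)·264) = 44.
Price P = 241 - (1/2)·308 = 87.
Delta's profit: (87 - 21)·264 = 17424.

17424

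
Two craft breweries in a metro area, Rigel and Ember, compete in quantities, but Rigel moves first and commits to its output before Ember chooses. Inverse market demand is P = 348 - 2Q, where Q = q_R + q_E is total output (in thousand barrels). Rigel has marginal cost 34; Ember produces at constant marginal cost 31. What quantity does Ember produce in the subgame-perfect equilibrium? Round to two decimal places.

40.38

Solve by backward induction. Given q_R, the follower Ember maximises π_E = (348 - 2q_R - 2q_E)q_E - 31q_E.
Follower FOC: 317 - 2q_R - 4q_E = 0, so q_E(q_R) = (317 - 2q_R)/4.
The leader anticipates this reaction. Substituting into P = 348 - 2Q gives P = 379/2 - q_R, so π_R = (379/2 - q_R)q_R - 34q_R.
Maximising: ∂π_R/∂q_R = 311/2 - 2q_R = 0, giving q_R = 311/4.
Then q_E = (317 - 2·(311/4))/4 = 323/8.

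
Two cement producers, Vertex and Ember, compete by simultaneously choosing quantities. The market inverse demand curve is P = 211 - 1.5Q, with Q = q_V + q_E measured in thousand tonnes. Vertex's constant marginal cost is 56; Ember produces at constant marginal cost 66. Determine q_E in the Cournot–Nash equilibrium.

30

Vertex's profit: π_V = (211 - 1.5Q)q_V - (56q_V). Setting ∂π_V/∂q_V = 0: 155 - 3q_V - (3/2)(q_E) = 0.
Ember's first-order condition: 145 - 3q_E - (3/2)(q_V) = 0.
Best responses: q_V = (155 - (3/2)q_E)/3, q_E = (145 - (3/2)q_V)/3.
Solving the pair: q_V = 110/3, q_E = 30.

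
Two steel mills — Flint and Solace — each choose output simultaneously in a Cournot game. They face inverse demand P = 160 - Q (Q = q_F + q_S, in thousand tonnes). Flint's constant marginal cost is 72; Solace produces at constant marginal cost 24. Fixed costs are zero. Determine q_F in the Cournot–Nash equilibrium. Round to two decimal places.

13.33

Flint's profit: π_F = (160 - Q)q_F - (72q_F). Setting ∂π_F/∂q_F = 0: 88 - 2q_F - (q_S) = 0.
Solace's profit: π_S = (160 - Q)q_S - (24q_S). Setting ∂π_S/∂q_S = 0: 136 - 2q_S - (q_F) = 0.
So q_F = (88 - q_S)/2 and q_S = (136 - q_F)/2.
Substituting one into the other gives q_F = 40/3 and q_S = 184/3.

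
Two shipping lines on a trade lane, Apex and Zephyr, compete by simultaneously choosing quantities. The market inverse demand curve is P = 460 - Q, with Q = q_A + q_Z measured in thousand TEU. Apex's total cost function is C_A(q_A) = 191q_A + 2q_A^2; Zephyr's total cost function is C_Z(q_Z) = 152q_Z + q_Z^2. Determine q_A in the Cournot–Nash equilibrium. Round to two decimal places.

33.39

Apex's profit: π_A = (460 - Q)q_A - (191q_A + 2q_A²). Setting ∂π_A/∂q_A = 0: 269 - 6q_A - (q_Z) = 0.
Zephyr's first-order condition: 308 - 4q_Z - (q_A) = 0.
Best responses: q_A = (269 - q_Z)/6, q_Z = (308 - q_A)/4.
Substituting one into the other gives q_A = 768/23 and q_Z = 1579/23.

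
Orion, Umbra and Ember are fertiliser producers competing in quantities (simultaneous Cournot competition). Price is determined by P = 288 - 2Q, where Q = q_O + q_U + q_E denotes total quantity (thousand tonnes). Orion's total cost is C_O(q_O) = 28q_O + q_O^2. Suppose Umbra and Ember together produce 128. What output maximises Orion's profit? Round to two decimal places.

0.67

With rivals' combined output fixed at 128, Orion's profit is π_O = (288 - 2·128 - 2q_O)q_O - (28q_O + q_O²) = (32 - 2q_O)q_O - (28q_O + q_O²).
∂π_O/∂q_O = 4 - 6q_O = 0, so q_O = 2/3.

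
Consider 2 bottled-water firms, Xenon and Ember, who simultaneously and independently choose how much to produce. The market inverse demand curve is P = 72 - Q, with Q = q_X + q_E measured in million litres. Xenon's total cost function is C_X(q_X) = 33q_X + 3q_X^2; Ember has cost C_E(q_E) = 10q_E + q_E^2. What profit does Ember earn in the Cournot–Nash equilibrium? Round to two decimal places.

Xenon's profit: π_X = (72 - Q)q_X - (33q_X + 3q_X²). Setting ∂π_X/∂q_X = 0: 39 - 8q_X - (q_E) = 0.
Ember's profit: π_E = (72 - Q)q_E - (10q_E + q_E²). Setting ∂π_E/∂q_E = 0: 62 - 4q_E - (q_X) = 0.
Rearranging gives the reaction functions q_X = (39 - q_E)/8 and q_E = (62 - q_X)/4.
Solving the pair: q_X = 94/31, q_E = 457/31.
Price P = 72 - 551/31 = 1681/31.
Ember's profit: (1681/31)·(457/31) - 10·(457/31) - (457/31)² = 434.6493.

434.65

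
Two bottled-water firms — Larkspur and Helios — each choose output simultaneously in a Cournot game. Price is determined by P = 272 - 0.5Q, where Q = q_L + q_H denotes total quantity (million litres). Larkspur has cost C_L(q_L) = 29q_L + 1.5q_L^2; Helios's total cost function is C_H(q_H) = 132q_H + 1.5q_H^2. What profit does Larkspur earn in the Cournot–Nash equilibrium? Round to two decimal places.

Larkspur's profit: π_L = (272 - 0.5Q)q_L - (29q_L + (3/2)q_L²). Setting ∂π_L/∂q_L = 0: 243 - 4q_L - (1/2)(q_H) = 0.
Helios's profit: π_H = (272 - 0.5Q)q_H - (132q_H + (3/2)q_H²). Setting ∂π_H/∂q_H = 0: 140 - 4q_H - (1/2)(q_L) = 0.
So q_L = (243 - (1/2)q_H)/4 and q_H = (140 - (1/2)q_L)/4.
Substituting one into the other gives q_L = 57.2698 and q_H = 1754/63.
Price P = 272 - (1/2)·(766/9) = 229.4444.
Larkspur's profit: 229.4444·57.2698 - 29·57.2698 - (3/2)·57.2698² = 6559.6694.

6559.67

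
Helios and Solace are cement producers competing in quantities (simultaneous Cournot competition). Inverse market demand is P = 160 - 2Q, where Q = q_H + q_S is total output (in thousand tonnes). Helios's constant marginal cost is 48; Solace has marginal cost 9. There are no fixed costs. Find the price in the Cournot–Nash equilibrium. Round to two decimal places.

Helios's profit: π_H = (160 - 2Q)q_H - (48q_H). Setting ∂π_H/∂q_H = 0: 112 - 4q_H - 2(q_S) = 0.
Solace's profit: π_S = (160 - 2Q)q_S - (9q_S). Setting ∂π_S/∂q_S = 0: 151 - 4q_S - 2(q_H) = 0.
Best responses: q_H = (112 - 2q_S)/4, q_S = (151 - 2q_H)/4.
Solving the pair: q_H = 73/6, q_S = 95/3.
Total output Q = 263/6, so price P = 160 - 2·(263/6) = 217/3.

72.33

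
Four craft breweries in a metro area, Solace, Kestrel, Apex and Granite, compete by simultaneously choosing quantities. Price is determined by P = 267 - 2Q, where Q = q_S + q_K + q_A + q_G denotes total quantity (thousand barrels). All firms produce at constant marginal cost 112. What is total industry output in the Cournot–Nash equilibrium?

A representative firm's profit is π_i = q_i(267 - 2Q) - 112q_i.
First-order condition (treating rivals' output as given): 155 - 4q_i - 2·Σ_{j≠i} q_j = 0.
With identical firms every q_j equals q_i, so Σ_{j≠i} q_j = 3q_i and 155 = 10q_i, giving q_i = 31/2.
Total output Q = 31/2 + 31/2 + 31/2 + 31/2 = 62.

62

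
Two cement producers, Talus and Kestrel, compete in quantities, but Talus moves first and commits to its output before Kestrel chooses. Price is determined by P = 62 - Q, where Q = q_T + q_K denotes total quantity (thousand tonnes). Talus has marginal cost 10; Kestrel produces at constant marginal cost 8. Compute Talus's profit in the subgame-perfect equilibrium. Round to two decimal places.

The follower Kestrel best-responds to any q_T: π_K = (62 - Q)q_K - 8q_K.
Setting the follower's marginal profit to zero, 54 - q_T - 2q_K = 0, i.e. q_K = (54 - q_T)/2.
Talus substitutes q_K(q_T) into its own profit: π_T = q_T(62 - q_T - (54 - q_T)/2) - 10q_T = (35 - (1/2)q_T)q_T - 10q_T.
Leader FOC: 25 - q_T = 0, so q_T = 25.
Then q_K = (54 - 25)/2 = 29/2.
Price P = 62 - 79/2 = 45/2.
Talus's profit: (45/2 - 10)·25 = 625/2.

312.50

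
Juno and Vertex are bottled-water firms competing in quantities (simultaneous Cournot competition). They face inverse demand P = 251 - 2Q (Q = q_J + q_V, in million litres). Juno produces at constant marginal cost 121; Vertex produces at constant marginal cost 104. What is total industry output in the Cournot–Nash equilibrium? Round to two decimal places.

Juno's profit: π_J = (251 - 2Q)q_J - (121q_J). Setting ∂π_J/∂q_J = 0: 130 - 4q_J - 2(q_V) = 0.
Vertex's first-order condition: 147 - 4q_V - 2(q_J) = 0.
Rearranging gives the reaction functions q_J = (130 - 2q_V)/4 and q_V = (147 - 2q_J)/4.
Solving the pair: q_J = 113/6, q_V = 82/3.
Total output Q = 113/6 + 82/3 = 277/6.

46.17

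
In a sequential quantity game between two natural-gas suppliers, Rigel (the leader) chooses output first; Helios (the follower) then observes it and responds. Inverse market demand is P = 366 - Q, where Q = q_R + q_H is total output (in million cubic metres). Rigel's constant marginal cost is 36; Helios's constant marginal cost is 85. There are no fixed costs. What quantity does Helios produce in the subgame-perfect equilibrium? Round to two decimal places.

45.75

The follower Helios best-responds to any q_R: π_H = (366 - Q)q_H - 85q_H.
∂π_H/∂q_H = 281 - q_R - 2q_H = 0 gives the reaction function q_H = (281 - q_R)/2.
Rigel substitutes q_H(q_R) into its own profit: π_R = q_R(366 - q_R - (281 - q_R)/2) - 36q_R = (451/2 - (1/2)q_R)q_R - 36q_R.
The leader's first-order condition 379/2 - q_R = 0 yields q_R = 379/2.
Then q_H = (281 - 379/2)/2 = 183/4.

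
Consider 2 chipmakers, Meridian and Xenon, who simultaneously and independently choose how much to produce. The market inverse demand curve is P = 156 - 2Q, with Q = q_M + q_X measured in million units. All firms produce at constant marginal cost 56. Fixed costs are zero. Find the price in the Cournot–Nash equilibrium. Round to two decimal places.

A representative firm's profit is π_i = q_i(156 - 2Q) - 56q_i.
Setting ∂π_i/∂q_i = 0 with rivals' quantities fixed: 100 - 4q_i - 2q_j = 0.
With identical firms every q_j equals q_i, so q_j = q_i and 100 = 6q_i, giving q_i = 50/3.
Total output Q = 100/3, so price P = 156 - 2·(100/3) = 268/3.

89.33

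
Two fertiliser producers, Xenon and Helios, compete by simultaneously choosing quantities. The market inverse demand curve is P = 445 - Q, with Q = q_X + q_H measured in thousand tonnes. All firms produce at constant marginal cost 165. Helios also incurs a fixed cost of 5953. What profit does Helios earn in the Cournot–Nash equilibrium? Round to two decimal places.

Each firm earns π_i = (445 - Q)q_i - 165q_i.
Setting ∂π_i/∂q_i = 0 with rivals' quantities fixed: 280 - 2q_i - q_j = 0.
With identical firms every q_j equals q_i, so q_j = q_i and 280 = 3q_i, giving q_i = 280/3.
Price P = 445 - 560/3 = 775/3.
Helios's profit: (775/3 - 165)·(280/3) - 5953 = 2758.1111.

2758.11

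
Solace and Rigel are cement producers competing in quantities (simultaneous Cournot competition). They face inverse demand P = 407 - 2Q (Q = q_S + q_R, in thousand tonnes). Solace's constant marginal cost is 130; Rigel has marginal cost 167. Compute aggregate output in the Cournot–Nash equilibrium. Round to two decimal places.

Solace's profit: π_S = (407 - 2Q)q_S - (130q_S). Setting ∂π_S/∂q_S = 0: 277 - 4q_S - 2(q_R) = 0.
Rigel's profit: π_R = (407 - 2Q)q_R - (167q_R). Setting ∂π_R/∂q_R = 0: 240 - 4q_R - 2(q_S) = 0.
Rearranging gives the reaction functions q_S = (277 - 2q_R)/4 and q_R = (240 - 2q_S)/4.
Solving the pair: q_S = 157/3, q_R = 203/6.
Total output Q = 157/3 + 203/6 = 517/6.

86.17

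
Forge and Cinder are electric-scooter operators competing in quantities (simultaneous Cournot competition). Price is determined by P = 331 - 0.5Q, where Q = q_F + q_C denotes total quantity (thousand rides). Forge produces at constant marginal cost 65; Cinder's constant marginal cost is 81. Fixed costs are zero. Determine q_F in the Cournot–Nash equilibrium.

188

Forge's profit: π_F = (331 - 0.5Q)q_F - (65q_F). Setting ∂π_F/∂q_F = 0: 266 - q_F - (1/2)(q_C) = 0.
Cinder's first-order condition: 250 - q_C - (1/2)(q_F) = 0.
Best responses: q_F = (266 - (1/2)q_C), q_C = (250 - (1/2)q_F).
Substituting one into the other gives q_F = 188 and q_C = 156.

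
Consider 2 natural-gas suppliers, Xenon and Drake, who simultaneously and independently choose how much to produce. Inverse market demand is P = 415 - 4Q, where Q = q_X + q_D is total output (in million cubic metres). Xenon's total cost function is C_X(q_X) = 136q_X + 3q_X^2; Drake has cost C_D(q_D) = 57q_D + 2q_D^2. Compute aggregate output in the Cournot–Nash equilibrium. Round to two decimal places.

Xenon's profit: π_X = (415 - 4Q)q_X - (136q_X + 3q_X²). Setting ∂π_X/∂q_X = 0: 279 - 14q_X - 4(q_D) = 0.
Drake's first-order condition: 358 - 12q_D - 4(q_X) = 0.
Best responses: q_X = (279 - 4q_D)/14, q_D = (358 - 4q_X)/12.
Substituting one into the other gives q_X = 479/38 and q_D = 487/19.
Total output Q = 479/38 + 487/19 = 1453/38.

38.24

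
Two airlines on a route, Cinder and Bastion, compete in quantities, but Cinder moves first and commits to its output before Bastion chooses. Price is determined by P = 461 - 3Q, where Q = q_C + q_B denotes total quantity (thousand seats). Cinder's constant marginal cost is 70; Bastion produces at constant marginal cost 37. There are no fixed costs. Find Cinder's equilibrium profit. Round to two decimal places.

5340.17

Solve by backward induction. Given q_C, the follower Bastion maximises π_B = (461 - 3q_C - 3q_B)q_B - 37q_B.
∂π_B/∂q_B = 424 - 3q_C - 6q_B = 0 gives the reaction function q_B = (424 - 3q_C)/6.
Cinder substitutes q_B(q_C) into its own profit: π_C = q_C(461 - 3q_C - (424 - 3q_C)/2) - 70q_C = (249 - (3/2)q_C)q_C - 70q_C.
Leader FOC: 179 - 3q_C = 0, so q_C = 179/3.
Then q_B = (424 - 3·(179/3))/6 = 245/6.
Price P = 461 - 3·(201/2) = 319/2.
Cinder's profit: (319/2 - 70)·(179/3) = 5340.1667.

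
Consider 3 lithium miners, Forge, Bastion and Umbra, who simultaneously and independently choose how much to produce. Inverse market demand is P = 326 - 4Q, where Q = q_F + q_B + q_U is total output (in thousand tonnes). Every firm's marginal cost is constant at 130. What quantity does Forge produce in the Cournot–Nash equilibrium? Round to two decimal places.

Each firm earns π_i = (326 - 4Q)q_i - 130q_i.
Setting ∂π_i/∂q_i = 0 with rivals' quantities fixed: 196 - 8q_i - 4·Σ_{j≠i} q_j = 0.
By symmetry each firm produces the same amount; substituting Σ_{j≠i} q_j = 2q_i yields q_i = 196/16 = 49/4.

12.25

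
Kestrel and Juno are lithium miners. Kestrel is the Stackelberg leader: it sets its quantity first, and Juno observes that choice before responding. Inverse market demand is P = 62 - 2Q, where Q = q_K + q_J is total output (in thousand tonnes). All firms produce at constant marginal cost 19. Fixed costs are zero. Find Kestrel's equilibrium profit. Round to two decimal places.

115.56

Solve by backward induction. Given q_K, the follower Juno maximises π_J = (62 - 2q_K - 2q_J)q_J - 19q_J.
Follower FOC: 43 - 2q_K - 4q_J = 0, so q_J(q_K) = (43 - 2q_K)/4.
The leader anticipates this reaction. Substituting into P = 62 - 2Q gives P = 81/2 - q_K, so π_K = (81/2 - q_K)q_K - 19q_K.
Maximising: ∂π_K/∂q_K = 43/2 - 2q_K = 0, giving q_K = 43/4.
Then q_J = (43 - 2·(43/4))/4 = 43/8.
Price P = 62 - 2·(129/8) = 119/4.
Kestrel's profit: (119/4 - 19)·(43/4) = 1849/16.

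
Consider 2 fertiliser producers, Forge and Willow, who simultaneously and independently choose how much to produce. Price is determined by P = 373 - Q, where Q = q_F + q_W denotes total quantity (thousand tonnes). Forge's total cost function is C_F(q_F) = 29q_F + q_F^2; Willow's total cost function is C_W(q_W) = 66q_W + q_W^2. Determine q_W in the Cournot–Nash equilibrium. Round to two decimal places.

58.93

Forge's profit: π_F = (373 - Q)q_F - (29q_F + q_F²). Setting ∂π_F/∂q_F = 0: 344 - 4q_F - (q_W) = 0.
Willow's first-order condition: 307 - 4q_W - (q_F) = 0.
Rearranging gives the reaction functions q_F = (344 - q_W)/4 and q_W = (307 - q_F)/4.
Solving the pair: q_F = 1069/15, q_W = 884/15.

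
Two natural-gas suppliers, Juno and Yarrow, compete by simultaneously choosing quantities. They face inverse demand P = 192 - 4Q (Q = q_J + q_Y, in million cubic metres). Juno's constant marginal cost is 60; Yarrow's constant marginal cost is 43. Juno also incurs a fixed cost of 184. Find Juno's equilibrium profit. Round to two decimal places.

Juno's profit: π_J = (192 - 4Q)q_J - (60q_J). Setting ∂π_J/∂q_J = 0: 132 - 8q_J - 4(q_Y) = 0.
Yarrow's first-order condition: 149 - 8q_Y - 4(q_J) = 0.
Rearranging gives the reaction functions q_J = (132 - 4q_Y)/8 and q_Y = (149 - 4q_J)/8.
Substituting one into the other gives q_J = 115/12 and q_Y = 83/6.
Price P = 192 - 4·(281/12) = 295/3.
Juno's profit: (295/3 - 60)·(115/12) - 184 = 183.3611.

183.36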